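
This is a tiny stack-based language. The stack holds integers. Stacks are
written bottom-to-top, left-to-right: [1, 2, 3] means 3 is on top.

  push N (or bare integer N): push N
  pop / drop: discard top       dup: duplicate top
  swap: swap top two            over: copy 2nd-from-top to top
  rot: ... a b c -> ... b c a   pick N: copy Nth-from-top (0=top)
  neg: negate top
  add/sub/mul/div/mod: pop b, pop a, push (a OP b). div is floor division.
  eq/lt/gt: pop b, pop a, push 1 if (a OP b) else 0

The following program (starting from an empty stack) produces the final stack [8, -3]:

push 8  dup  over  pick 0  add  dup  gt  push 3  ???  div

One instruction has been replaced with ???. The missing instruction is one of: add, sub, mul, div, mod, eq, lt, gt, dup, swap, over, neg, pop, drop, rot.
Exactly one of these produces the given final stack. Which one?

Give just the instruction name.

Stack before ???: [8, 8, 0, 3]
Stack after ???:  [8, 8, -3]
The instruction that transforms [8, 8, 0, 3] -> [8, 8, -3] is: sub

Answer: sub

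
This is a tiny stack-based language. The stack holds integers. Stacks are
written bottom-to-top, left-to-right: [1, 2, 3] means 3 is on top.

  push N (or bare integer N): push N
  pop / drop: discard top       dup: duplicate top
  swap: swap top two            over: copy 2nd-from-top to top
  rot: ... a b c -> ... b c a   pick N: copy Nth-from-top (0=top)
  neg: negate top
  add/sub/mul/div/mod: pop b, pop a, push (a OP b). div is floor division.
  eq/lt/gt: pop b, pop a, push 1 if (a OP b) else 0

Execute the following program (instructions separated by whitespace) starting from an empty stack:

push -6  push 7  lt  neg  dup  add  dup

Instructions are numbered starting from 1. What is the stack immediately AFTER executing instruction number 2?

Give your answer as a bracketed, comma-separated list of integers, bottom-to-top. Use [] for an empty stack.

Step 1 ('push -6'): [-6]
Step 2 ('push 7'): [-6, 7]

Answer: [-6, 7]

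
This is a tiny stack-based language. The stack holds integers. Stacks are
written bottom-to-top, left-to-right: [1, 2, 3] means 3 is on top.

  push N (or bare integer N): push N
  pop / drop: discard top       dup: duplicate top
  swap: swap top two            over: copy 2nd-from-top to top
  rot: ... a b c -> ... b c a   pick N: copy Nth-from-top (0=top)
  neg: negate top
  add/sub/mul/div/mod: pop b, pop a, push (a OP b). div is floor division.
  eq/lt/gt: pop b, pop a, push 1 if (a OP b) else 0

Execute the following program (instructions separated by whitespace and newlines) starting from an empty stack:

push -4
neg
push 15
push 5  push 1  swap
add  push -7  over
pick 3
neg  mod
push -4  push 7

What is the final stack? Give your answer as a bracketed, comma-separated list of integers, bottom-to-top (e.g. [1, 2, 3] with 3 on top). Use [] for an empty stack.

After 'push -4': [-4]
After 'neg': [4]
After 'push 15': [4, 15]
After 'push 5': [4, 15, 5]
After 'push 1': [4, 15, 5, 1]
After 'swap': [4, 15, 1, 5]
After 'add': [4, 15, 6]
After 'push -7': [4, 15, 6, -7]
After 'over': [4, 15, 6, -7, 6]
After 'pick 3': [4, 15, 6, -7, 6, 15]
After 'neg': [4, 15, 6, -7, 6, -15]
After 'mod': [4, 15, 6, -7, -9]
After 'push -4': [4, 15, 6, -7, -9, -4]
After 'push 7': [4, 15, 6, -7, -9, -4, 7]

Answer: [4, 15, 6, -7, -9, -4, 7]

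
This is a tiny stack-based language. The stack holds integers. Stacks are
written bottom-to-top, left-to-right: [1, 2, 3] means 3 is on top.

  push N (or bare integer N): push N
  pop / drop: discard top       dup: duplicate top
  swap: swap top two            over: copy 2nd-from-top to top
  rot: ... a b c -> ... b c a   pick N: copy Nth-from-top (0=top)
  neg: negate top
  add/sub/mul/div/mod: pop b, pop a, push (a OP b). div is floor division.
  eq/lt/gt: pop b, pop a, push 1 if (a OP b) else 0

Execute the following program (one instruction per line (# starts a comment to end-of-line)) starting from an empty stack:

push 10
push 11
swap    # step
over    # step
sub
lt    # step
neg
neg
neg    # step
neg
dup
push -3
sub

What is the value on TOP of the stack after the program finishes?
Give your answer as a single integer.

Answer: 3

Derivation:
After 'push 10': [10]
After 'push 11': [10, 11]
After 'swap': [11, 10]
After 'over': [11, 10, 11]
After 'sub': [11, -1]
After 'lt': [0]
After 'neg': [0]
After 'neg': [0]
After 'neg': [0]
After 'neg': [0]
After 'dup': [0, 0]
After 'push -3': [0, 0, -3]
After 'sub': [0, 3]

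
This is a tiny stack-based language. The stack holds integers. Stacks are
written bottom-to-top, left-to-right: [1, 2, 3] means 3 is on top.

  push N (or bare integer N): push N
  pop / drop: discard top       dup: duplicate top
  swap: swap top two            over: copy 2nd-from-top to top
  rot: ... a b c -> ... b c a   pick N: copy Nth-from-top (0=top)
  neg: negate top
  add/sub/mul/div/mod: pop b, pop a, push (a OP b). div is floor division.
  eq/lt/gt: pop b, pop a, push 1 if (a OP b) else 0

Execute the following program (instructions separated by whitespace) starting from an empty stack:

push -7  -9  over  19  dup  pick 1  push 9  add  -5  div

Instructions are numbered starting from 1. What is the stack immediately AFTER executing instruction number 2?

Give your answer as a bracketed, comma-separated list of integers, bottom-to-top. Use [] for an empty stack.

Answer: [-7, -9]

Derivation:
Step 1 ('push -7'): [-7]
Step 2 ('-9'): [-7, -9]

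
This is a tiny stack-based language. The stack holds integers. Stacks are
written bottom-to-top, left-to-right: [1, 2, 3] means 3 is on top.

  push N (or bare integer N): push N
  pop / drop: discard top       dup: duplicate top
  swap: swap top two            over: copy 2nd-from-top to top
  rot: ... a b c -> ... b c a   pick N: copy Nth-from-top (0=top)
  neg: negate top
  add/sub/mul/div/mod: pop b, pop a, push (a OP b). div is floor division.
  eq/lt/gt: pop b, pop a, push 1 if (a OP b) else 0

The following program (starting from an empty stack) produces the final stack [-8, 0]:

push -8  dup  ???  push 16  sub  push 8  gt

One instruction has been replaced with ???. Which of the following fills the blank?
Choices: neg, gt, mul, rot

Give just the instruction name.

Answer: neg

Derivation:
Stack before ???: [-8, -8]
Stack after ???:  [-8, 8]
Checking each choice:
  neg: MATCH
  gt: produces [0]
  mul: produces [1]
  rot: stack underflow (need 3, have 2)


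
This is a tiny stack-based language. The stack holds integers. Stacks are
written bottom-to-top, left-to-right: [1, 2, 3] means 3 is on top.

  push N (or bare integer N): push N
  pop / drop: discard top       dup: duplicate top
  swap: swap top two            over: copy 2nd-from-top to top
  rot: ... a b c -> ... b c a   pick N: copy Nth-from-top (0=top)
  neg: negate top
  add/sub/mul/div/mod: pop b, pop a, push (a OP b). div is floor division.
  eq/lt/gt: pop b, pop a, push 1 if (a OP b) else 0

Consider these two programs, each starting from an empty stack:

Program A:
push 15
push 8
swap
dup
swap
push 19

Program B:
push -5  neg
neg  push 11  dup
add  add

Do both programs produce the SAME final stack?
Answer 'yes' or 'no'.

Program A trace:
  After 'push 15': [15]
  After 'push 8': [15, 8]
  After 'swap': [8, 15]
  After 'dup': [8, 15, 15]
  After 'swap': [8, 15, 15]
  After 'push 19': [8, 15, 15, 19]
Program A final stack: [8, 15, 15, 19]

Program B trace:
  After 'push -5': [-5]
  After 'neg': [5]
  After 'neg': [-5]
  After 'push 11': [-5, 11]
  After 'dup': [-5, 11, 11]
  After 'add': [-5, 22]
  After 'add': [17]
Program B final stack: [17]
Same: no

Answer: no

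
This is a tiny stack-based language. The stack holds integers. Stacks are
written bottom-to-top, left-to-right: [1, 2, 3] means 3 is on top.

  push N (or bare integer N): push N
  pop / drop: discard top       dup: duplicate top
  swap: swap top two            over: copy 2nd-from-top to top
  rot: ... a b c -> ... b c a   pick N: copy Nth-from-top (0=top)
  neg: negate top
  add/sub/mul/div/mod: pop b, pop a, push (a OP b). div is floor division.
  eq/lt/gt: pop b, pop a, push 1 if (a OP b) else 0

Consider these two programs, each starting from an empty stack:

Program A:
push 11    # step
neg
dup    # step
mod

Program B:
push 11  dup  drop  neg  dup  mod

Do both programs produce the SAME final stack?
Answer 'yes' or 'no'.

Answer: yes

Derivation:
Program A trace:
  After 'push 11': [11]
  After 'neg': [-11]
  After 'dup': [-11, -11]
  After 'mod': [0]
Program A final stack: [0]

Program B trace:
  After 'push 11': [11]
  After 'dup': [11, 11]
  After 'drop': [11]
  After 'neg': [-11]
  After 'dup': [-11, -11]
  After 'mod': [0]
Program B final stack: [0]
Same: yes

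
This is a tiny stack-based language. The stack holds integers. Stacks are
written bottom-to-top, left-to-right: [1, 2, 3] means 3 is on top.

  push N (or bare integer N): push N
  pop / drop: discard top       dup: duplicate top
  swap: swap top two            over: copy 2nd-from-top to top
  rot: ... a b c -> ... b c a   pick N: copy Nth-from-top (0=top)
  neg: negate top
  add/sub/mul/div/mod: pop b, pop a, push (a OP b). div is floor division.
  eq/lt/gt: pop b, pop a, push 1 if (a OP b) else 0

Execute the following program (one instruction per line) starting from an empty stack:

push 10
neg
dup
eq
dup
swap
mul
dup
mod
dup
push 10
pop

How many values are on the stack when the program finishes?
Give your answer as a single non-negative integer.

Answer: 2

Derivation:
After 'push 10': stack = [10] (depth 1)
After 'neg': stack = [-10] (depth 1)
After 'dup': stack = [-10, -10] (depth 2)
After 'eq': stack = [1] (depth 1)
After 'dup': stack = [1, 1] (depth 2)
After 'swap': stack = [1, 1] (depth 2)
After 'mul': stack = [1] (depth 1)
After 'dup': stack = [1, 1] (depth 2)
After 'mod': stack = [0] (depth 1)
After 'dup': stack = [0, 0] (depth 2)
After 'push 10': stack = [0, 0, 10] (depth 3)
After 'pop': stack = [0, 0] (depth 2)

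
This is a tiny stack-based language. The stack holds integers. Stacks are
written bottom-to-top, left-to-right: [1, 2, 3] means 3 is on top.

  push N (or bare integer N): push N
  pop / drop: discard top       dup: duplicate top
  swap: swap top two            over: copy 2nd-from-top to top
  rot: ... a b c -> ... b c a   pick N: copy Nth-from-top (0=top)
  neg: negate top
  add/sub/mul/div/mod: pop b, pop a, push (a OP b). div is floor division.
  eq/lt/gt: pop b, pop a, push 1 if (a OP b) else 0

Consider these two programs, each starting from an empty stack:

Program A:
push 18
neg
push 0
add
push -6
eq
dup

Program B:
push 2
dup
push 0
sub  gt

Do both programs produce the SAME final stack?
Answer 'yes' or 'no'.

Program A trace:
  After 'push 18': [18]
  After 'neg': [-18]
  After 'push 0': [-18, 0]
  After 'add': [-18]
  After 'push -6': [-18, -6]
  After 'eq': [0]
  After 'dup': [0, 0]
Program A final stack: [0, 0]

Program B trace:
  After 'push 2': [2]
  After 'dup': [2, 2]
  After 'push 0': [2, 2, 0]
  After 'sub': [2, 2]
  After 'gt': [0]
Program B final stack: [0]
Same: no

Answer: no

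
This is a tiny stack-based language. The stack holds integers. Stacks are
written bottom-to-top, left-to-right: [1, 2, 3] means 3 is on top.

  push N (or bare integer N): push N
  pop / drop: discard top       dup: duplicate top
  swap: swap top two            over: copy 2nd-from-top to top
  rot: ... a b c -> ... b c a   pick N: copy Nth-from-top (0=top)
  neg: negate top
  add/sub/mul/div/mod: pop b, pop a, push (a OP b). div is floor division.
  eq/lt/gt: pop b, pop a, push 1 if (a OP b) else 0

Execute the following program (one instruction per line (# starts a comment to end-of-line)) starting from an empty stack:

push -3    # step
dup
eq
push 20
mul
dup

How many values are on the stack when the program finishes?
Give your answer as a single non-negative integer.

After 'push -3': stack = [-3] (depth 1)
After 'dup': stack = [-3, -3] (depth 2)
After 'eq': stack = [1] (depth 1)
After 'push 20': stack = [1, 20] (depth 2)
After 'mul': stack = [20] (depth 1)
After 'dup': stack = [20, 20] (depth 2)

Answer: 2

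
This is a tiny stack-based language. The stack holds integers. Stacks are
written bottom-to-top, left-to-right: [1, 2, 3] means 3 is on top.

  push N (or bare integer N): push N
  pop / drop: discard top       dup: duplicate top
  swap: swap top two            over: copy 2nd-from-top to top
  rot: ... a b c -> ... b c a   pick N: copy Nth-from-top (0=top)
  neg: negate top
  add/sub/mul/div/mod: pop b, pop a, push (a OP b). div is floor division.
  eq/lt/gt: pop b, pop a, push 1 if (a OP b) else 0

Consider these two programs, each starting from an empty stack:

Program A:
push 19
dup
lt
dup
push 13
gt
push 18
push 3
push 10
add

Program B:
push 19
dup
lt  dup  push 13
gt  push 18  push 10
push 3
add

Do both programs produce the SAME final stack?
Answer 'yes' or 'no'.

Answer: yes

Derivation:
Program A trace:
  After 'push 19': [19]
  After 'dup': [19, 19]
  After 'lt': [0]
  After 'dup': [0, 0]
  After 'push 13': [0, 0, 13]
  After 'gt': [0, 0]
  After 'push 18': [0, 0, 18]
  After 'push 3': [0, 0, 18, 3]
  After 'push 10': [0, 0, 18, 3, 10]
  After 'add': [0, 0, 18, 13]
Program A final stack: [0, 0, 18, 13]

Program B trace:
  After 'push 19': [19]
  After 'dup': [19, 19]
  After 'lt': [0]
  After 'dup': [0, 0]
  After 'push 13': [0, 0, 13]
  After 'gt': [0, 0]
  After 'push 18': [0, 0, 18]
  After 'push 10': [0, 0, 18, 10]
  After 'push 3': [0, 0, 18, 10, 3]
  After 'add': [0, 0, 18, 13]
Program B final stack: [0, 0, 18, 13]
Same: yes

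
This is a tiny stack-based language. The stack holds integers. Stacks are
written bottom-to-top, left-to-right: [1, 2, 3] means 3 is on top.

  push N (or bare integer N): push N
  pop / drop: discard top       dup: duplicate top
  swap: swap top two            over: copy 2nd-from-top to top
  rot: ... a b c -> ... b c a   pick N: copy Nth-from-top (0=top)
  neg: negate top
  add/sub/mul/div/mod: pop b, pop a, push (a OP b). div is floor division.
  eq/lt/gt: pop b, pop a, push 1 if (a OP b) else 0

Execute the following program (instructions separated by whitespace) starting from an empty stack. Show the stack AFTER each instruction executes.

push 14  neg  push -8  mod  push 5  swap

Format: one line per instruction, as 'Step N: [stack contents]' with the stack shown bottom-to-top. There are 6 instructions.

Step 1: [14]
Step 2: [-14]
Step 3: [-14, -8]
Step 4: [-6]
Step 5: [-6, 5]
Step 6: [5, -6]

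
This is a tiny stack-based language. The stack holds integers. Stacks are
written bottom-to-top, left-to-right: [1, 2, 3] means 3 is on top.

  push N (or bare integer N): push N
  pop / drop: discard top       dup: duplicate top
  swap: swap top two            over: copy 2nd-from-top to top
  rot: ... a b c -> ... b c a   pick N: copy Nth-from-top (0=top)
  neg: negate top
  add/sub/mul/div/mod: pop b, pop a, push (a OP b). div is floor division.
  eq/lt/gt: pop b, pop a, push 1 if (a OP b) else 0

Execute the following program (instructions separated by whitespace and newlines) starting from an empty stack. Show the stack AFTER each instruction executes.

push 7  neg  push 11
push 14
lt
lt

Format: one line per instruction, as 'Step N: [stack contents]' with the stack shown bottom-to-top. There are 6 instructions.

Step 1: [7]
Step 2: [-7]
Step 3: [-7, 11]
Step 4: [-7, 11, 14]
Step 5: [-7, 1]
Step 6: [1]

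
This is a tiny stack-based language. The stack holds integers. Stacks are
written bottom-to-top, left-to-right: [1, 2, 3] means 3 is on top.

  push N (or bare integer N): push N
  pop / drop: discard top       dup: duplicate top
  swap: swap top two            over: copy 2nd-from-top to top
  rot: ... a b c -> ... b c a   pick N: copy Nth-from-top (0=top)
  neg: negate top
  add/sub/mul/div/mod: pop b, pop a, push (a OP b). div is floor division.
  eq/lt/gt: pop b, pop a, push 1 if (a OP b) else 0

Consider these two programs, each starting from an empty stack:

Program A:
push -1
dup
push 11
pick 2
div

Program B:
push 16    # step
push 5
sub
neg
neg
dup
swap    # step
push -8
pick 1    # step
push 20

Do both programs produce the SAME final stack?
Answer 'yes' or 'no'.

Answer: no

Derivation:
Program A trace:
  After 'push -1': [-1]
  After 'dup': [-1, -1]
  After 'push 11': [-1, -1, 11]
  After 'pick 2': [-1, -1, 11, -1]
  After 'div': [-1, -1, -11]
Program A final stack: [-1, -1, -11]

Program B trace:
  After 'push 16': [16]
  After 'push 5': [16, 5]
  After 'sub': [11]
  After 'neg': [-11]
  After 'neg': [11]
  After 'dup': [11, 11]
  After 'swap': [11, 11]
  After 'push -8': [11, 11, -8]
  After 'pick 1': [11, 11, -8, 11]
  After 'push 20': [11, 11, -8, 11, 20]
Program B final stack: [11, 11, -8, 11, 20]
Same: no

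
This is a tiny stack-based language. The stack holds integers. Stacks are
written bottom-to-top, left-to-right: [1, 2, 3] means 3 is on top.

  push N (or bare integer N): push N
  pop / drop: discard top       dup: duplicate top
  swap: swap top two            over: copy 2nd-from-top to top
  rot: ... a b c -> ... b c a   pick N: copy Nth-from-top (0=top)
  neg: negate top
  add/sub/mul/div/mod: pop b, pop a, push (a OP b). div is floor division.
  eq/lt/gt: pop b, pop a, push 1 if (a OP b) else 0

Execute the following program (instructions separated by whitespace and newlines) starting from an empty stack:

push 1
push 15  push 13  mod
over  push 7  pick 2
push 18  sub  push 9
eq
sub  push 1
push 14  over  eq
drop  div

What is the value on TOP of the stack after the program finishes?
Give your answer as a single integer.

After 'push 1': [1]
After 'push 15': [1, 15]
After 'push 13': [1, 15, 13]
After 'mod': [1, 2]
After 'over': [1, 2, 1]
After 'push 7': [1, 2, 1, 7]
After 'pick 2': [1, 2, 1, 7, 2]
After 'push 18': [1, 2, 1, 7, 2, 18]
After 'sub': [1, 2, 1, 7, -16]
After 'push 9': [1, 2, 1, 7, -16, 9]
After 'eq': [1, 2, 1, 7, 0]
After 'sub': [1, 2, 1, 7]
After 'push 1': [1, 2, 1, 7, 1]
After 'push 14': [1, 2, 1, 7, 1, 14]
After 'over': [1, 2, 1, 7, 1, 14, 1]
After 'eq': [1, 2, 1, 7, 1, 0]
After 'drop': [1, 2, 1, 7, 1]
After 'div': [1, 2, 1, 7]

Answer: 7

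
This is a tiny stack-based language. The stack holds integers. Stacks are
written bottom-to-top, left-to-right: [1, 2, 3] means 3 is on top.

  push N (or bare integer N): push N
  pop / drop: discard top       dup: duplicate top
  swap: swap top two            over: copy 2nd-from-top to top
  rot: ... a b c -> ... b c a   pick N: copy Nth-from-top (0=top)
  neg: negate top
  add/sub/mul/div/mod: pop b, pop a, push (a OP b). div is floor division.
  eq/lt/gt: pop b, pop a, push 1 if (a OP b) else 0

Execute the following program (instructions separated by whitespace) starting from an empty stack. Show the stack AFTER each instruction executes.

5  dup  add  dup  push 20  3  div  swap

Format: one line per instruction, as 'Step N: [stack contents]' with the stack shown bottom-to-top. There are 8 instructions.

Step 1: [5]
Step 2: [5, 5]
Step 3: [10]
Step 4: [10, 10]
Step 5: [10, 10, 20]
Step 6: [10, 10, 20, 3]
Step 7: [10, 10, 6]
Step 8: [10, 6, 10]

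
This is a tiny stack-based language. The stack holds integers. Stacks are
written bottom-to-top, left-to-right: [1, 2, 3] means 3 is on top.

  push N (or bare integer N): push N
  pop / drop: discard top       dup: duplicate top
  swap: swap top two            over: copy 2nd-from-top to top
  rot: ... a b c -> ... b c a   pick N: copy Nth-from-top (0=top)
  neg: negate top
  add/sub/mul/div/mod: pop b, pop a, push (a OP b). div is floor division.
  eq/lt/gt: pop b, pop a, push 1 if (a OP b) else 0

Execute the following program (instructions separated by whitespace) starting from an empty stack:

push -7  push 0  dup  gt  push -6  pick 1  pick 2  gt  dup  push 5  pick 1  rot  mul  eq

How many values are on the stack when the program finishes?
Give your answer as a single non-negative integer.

Answer: 5

Derivation:
After 'push -7': stack = [-7] (depth 1)
After 'push 0': stack = [-7, 0] (depth 2)
After 'dup': stack = [-7, 0, 0] (depth 3)
After 'gt': stack = [-7, 0] (depth 2)
After 'push -6': stack = [-7, 0, -6] (depth 3)
After 'pick 1': stack = [-7, 0, -6, 0] (depth 4)
After 'pick 2': stack = [-7, 0, -6, 0, 0] (depth 5)
After 'gt': stack = [-7, 0, -6, 0] (depth 4)
After 'dup': stack = [-7, 0, -6, 0, 0] (depth 5)
After 'push 5': stack = [-7, 0, -6, 0, 0, 5] (depth 6)
After 'pick 1': stack = [-7, 0, -6, 0, 0, 5, 0] (depth 7)
After 'rot': stack = [-7, 0, -6, 0, 5, 0, 0] (depth 7)
After 'mul': stack = [-7, 0, -6, 0, 5, 0] (depth 6)
After 'eq': stack = [-7, 0, -6, 0, 0] (depth 5)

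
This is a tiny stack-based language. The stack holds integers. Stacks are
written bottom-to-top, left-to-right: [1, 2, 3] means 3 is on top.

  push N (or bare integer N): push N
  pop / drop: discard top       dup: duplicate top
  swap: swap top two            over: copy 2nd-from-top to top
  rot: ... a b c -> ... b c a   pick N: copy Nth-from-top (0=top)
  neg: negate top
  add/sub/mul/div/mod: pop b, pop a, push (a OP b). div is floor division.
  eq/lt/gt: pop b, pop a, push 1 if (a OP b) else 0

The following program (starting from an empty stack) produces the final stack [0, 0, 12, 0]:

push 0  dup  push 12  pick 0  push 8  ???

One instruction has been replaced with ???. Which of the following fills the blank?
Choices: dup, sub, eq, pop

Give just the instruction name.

Answer: eq

Derivation:
Stack before ???: [0, 0, 12, 12, 8]
Stack after ???:  [0, 0, 12, 0]
Checking each choice:
  dup: produces [0, 0, 12, 12, 8, 8]
  sub: produces [0, 0, 12, 4]
  eq: MATCH
  pop: produces [0, 0, 12, 12]


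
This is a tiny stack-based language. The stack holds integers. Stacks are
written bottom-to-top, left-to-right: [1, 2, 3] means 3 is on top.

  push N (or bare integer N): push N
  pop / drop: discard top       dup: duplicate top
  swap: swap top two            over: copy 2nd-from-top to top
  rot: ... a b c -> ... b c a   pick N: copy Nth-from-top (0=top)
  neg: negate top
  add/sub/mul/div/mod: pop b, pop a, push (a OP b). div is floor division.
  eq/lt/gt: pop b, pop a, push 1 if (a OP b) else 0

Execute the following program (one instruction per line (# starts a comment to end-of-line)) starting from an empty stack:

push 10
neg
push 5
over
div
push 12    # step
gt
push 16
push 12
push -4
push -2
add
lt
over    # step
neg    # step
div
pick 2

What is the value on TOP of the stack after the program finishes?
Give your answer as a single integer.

After 'push 10': [10]
After 'neg': [-10]
After 'push 5': [-10, 5]
After 'over': [-10, 5, -10]
After 'div': [-10, -1]
After 'push 12': [-10, -1, 12]
After 'gt': [-10, 0]
After 'push 16': [-10, 0, 16]
After 'push 12': [-10, 0, 16, 12]
After 'push -4': [-10, 0, 16, 12, -4]
After 'push -2': [-10, 0, 16, 12, -4, -2]
After 'add': [-10, 0, 16, 12, -6]
After 'lt': [-10, 0, 16, 0]
After 'over': [-10, 0, 16, 0, 16]
After 'neg': [-10, 0, 16, 0, -16]
After 'div': [-10, 0, 16, 0]
After 'pick 2': [-10, 0, 16, 0, 0]

Answer: 0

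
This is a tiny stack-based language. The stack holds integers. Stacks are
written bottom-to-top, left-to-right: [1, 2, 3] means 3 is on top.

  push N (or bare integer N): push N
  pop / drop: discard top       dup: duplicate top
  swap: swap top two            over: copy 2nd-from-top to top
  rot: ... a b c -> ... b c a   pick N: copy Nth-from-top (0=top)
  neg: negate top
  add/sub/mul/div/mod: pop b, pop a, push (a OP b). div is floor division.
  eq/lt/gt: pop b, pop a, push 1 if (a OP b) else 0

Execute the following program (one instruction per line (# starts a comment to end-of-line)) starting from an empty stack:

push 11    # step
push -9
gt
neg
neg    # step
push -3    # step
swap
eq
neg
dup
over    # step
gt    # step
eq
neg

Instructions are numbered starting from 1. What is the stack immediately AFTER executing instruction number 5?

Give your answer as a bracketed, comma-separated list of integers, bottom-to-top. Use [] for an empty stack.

Answer: [1]

Derivation:
Step 1 ('push 11'): [11]
Step 2 ('push -9'): [11, -9]
Step 3 ('gt'): [1]
Step 4 ('neg'): [-1]
Step 5 ('neg'): [1]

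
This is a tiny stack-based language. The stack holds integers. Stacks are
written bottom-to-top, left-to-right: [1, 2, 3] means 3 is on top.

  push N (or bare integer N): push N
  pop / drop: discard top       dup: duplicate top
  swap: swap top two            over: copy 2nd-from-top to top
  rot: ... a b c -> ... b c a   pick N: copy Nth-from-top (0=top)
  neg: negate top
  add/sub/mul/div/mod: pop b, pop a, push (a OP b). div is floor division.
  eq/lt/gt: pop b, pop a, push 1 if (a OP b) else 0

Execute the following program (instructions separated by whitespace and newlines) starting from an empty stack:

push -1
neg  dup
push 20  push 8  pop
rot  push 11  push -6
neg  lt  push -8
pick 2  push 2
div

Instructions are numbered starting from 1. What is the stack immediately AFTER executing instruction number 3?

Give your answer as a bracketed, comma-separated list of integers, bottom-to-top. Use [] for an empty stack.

Step 1 ('push -1'): [-1]
Step 2 ('neg'): [1]
Step 3 ('dup'): [1, 1]

Answer: [1, 1]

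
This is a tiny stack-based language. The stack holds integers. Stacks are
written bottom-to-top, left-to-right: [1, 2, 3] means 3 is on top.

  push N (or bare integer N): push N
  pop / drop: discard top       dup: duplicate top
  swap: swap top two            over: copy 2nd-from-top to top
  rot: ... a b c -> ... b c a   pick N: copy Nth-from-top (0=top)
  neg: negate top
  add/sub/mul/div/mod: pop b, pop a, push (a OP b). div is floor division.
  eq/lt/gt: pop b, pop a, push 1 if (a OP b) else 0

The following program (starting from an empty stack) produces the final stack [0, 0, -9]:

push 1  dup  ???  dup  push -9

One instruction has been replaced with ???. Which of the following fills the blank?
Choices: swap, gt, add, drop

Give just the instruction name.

Stack before ???: [1, 1]
Stack after ???:  [0]
Checking each choice:
  swap: produces [1, 1, 1, -9]
  gt: MATCH
  add: produces [2, 2, -9]
  drop: produces [1, 1, -9]


Answer: gt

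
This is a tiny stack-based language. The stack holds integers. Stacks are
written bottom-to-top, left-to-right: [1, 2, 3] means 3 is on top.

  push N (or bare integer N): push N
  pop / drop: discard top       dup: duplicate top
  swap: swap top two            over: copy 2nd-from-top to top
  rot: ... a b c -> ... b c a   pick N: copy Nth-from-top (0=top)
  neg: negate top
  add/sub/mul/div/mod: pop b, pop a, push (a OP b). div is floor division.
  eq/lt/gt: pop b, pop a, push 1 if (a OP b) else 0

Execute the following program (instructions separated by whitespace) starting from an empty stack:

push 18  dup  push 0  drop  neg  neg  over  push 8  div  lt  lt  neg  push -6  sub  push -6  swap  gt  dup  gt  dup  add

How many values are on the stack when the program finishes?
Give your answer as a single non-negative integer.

After 'push 18': stack = [18] (depth 1)
After 'dup': stack = [18, 18] (depth 2)
After 'push 0': stack = [18, 18, 0] (depth 3)
After 'drop': stack = [18, 18] (depth 2)
After 'neg': stack = [18, -18] (depth 2)
After 'neg': stack = [18, 18] (depth 2)
After 'over': stack = [18, 18, 18] (depth 3)
After 'push 8': stack = [18, 18, 18, 8] (depth 4)
After 'div': stack = [18, 18, 2] (depth 3)
After 'lt': stack = [18, 0] (depth 2)
  ...
After 'neg': stack = [0] (depth 1)
After 'push -6': stack = [0, -6] (depth 2)
After 'sub': stack = [6] (depth 1)
After 'push -6': stack = [6, -6] (depth 2)
After 'swap': stack = [-6, 6] (depth 2)
After 'gt': stack = [0] (depth 1)
After 'dup': stack = [0, 0] (depth 2)
After 'gt': stack = [0] (depth 1)
After 'dup': stack = [0, 0] (depth 2)
After 'add': stack = [0] (depth 1)

Answer: 1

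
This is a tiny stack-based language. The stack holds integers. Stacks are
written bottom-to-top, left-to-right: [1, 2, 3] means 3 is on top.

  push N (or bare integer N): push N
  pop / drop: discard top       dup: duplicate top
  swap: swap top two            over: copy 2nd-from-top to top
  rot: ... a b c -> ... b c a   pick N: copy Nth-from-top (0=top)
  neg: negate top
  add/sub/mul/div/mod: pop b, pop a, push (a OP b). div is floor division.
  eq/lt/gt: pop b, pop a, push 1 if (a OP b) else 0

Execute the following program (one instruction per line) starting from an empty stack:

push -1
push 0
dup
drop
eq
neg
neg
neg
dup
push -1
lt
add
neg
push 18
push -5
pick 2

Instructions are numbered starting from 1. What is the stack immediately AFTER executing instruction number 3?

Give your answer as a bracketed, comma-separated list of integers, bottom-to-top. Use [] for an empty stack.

Step 1 ('push -1'): [-1]
Step 2 ('push 0'): [-1, 0]
Step 3 ('dup'): [-1, 0, 0]

Answer: [-1, 0, 0]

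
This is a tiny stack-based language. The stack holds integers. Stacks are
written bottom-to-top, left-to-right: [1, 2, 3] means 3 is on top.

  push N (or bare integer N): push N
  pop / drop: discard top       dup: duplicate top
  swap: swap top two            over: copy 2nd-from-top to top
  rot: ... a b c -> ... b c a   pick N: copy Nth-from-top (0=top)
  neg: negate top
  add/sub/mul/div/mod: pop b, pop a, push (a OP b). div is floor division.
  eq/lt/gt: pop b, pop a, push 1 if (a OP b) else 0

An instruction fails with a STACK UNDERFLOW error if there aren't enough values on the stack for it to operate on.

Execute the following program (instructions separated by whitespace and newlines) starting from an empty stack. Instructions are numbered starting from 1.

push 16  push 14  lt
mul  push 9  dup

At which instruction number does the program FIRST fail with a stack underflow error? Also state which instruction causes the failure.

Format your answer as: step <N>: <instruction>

Step 1 ('push 16'): stack = [16], depth = 1
Step 2 ('push 14'): stack = [16, 14], depth = 2
Step 3 ('lt'): stack = [0], depth = 1
Step 4 ('mul'): needs 2 value(s) but depth is 1 — STACK UNDERFLOW

Answer: step 4: mul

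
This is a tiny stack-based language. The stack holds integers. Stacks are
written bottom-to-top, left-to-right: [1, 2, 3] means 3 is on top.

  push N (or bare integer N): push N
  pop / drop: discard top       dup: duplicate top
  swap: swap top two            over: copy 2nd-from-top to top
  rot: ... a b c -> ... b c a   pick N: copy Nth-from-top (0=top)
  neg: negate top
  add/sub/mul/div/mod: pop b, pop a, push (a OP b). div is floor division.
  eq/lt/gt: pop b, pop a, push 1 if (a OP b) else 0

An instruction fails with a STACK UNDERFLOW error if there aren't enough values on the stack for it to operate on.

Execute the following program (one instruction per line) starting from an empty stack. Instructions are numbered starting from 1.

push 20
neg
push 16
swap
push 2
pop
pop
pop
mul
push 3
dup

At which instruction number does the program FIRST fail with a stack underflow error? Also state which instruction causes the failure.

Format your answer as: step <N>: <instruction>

Answer: step 9: mul

Derivation:
Step 1 ('push 20'): stack = [20], depth = 1
Step 2 ('neg'): stack = [-20], depth = 1
Step 3 ('push 16'): stack = [-20, 16], depth = 2
Step 4 ('swap'): stack = [16, -20], depth = 2
Step 5 ('push 2'): stack = [16, -20, 2], depth = 3
Step 6 ('pop'): stack = [16, -20], depth = 2
Step 7 ('pop'): stack = [16], depth = 1
Step 8 ('pop'): stack = [], depth = 0
Step 9 ('mul'): needs 2 value(s) but depth is 0 — STACK UNDERFLOW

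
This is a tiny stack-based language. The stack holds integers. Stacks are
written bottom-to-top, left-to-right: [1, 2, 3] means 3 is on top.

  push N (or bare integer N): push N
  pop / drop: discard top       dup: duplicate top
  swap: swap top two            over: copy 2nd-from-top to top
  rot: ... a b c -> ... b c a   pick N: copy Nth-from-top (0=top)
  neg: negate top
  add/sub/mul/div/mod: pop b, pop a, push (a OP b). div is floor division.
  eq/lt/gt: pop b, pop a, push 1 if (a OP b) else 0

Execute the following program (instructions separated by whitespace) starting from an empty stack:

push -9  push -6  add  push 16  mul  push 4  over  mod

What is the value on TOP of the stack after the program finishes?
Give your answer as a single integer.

Answer: -236

Derivation:
After 'push -9': [-9]
After 'push -6': [-9, -6]
After 'add': [-15]
After 'push 16': [-15, 16]
After 'mul': [-240]
After 'push 4': [-240, 4]
After 'over': [-240, 4, -240]
After 'mod': [-240, -236]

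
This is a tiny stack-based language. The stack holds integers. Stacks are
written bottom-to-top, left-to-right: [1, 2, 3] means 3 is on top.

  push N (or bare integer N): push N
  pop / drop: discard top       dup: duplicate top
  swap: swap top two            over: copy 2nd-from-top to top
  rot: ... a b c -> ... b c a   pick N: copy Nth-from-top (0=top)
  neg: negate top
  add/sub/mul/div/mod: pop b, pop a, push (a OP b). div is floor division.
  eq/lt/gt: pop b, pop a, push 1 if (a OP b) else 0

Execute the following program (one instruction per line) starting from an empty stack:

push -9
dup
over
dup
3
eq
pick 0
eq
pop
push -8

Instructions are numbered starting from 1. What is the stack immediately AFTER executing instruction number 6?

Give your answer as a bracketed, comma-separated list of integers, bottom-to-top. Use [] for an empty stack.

Step 1 ('push -9'): [-9]
Step 2 ('dup'): [-9, -9]
Step 3 ('over'): [-9, -9, -9]
Step 4 ('dup'): [-9, -9, -9, -9]
Step 5 ('3'): [-9, -9, -9, -9, 3]
Step 6 ('eq'): [-9, -9, -9, 0]

Answer: [-9, -9, -9, 0]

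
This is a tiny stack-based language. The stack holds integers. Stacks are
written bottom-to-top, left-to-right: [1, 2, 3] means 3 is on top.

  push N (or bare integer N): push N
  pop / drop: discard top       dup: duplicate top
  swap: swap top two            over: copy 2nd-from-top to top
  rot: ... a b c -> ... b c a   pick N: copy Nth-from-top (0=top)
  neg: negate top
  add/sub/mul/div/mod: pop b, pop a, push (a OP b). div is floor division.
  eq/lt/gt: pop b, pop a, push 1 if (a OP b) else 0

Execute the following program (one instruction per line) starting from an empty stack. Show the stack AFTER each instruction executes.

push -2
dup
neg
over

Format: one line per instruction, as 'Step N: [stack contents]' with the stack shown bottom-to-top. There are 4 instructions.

Step 1: [-2]
Step 2: [-2, -2]
Step 3: [-2, 2]
Step 4: [-2, 2, -2]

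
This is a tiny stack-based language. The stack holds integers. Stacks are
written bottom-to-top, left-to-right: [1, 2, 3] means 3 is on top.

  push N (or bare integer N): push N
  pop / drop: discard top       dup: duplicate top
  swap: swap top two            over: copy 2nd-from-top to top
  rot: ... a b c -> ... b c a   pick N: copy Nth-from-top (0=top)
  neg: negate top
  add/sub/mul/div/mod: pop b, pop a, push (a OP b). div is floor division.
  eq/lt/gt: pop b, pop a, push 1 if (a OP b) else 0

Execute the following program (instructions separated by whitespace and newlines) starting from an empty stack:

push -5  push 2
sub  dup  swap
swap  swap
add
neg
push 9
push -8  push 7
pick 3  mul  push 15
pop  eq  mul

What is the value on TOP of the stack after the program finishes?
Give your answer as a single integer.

Answer: 0

Derivation:
After 'push -5': [-5]
After 'push 2': [-5, 2]
After 'sub': [-7]
After 'dup': [-7, -7]
After 'swap': [-7, -7]
After 'swap': [-7, -7]
After 'swap': [-7, -7]
After 'add': [-14]
After 'neg': [14]
After 'push 9': [14, 9]
After 'push -8': [14, 9, -8]
After 'push 7': [14, 9, -8, 7]
After 'pick 3': [14, 9, -8, 7, 14]
After 'mul': [14, 9, -8, 98]
After 'push 15': [14, 9, -8, 98, 15]
After 'pop': [14, 9, -8, 98]
After 'eq': [14, 9, 0]
After 'mul': [14, 0]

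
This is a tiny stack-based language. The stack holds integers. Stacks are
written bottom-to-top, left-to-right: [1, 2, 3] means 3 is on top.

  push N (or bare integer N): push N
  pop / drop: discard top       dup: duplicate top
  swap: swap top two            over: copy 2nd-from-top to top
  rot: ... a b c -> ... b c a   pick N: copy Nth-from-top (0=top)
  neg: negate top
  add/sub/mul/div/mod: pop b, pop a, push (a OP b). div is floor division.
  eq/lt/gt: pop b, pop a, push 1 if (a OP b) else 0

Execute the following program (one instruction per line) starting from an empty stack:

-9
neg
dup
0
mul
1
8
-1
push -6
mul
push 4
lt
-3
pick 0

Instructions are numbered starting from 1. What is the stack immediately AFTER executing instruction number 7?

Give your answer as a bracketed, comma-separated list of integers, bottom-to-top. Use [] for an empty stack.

Answer: [9, 0, 1, 8]

Derivation:
Step 1 ('-9'): [-9]
Step 2 ('neg'): [9]
Step 3 ('dup'): [9, 9]
Step 4 ('0'): [9, 9, 0]
Step 5 ('mul'): [9, 0]
Step 6 ('1'): [9, 0, 1]
Step 7 ('8'): [9, 0, 1, 8]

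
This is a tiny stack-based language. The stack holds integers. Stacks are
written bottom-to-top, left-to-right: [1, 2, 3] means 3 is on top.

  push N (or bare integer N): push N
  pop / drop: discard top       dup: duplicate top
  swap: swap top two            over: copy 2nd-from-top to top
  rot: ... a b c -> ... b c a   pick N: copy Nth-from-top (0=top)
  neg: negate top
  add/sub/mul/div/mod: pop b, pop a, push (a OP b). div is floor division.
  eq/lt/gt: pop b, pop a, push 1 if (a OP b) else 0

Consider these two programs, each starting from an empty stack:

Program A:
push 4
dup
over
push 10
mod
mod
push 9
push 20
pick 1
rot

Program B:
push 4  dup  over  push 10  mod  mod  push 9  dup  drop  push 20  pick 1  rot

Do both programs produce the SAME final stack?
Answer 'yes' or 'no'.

Answer: yes

Derivation:
Program A trace:
  After 'push 4': [4]
  After 'dup': [4, 4]
  After 'over': [4, 4, 4]
  After 'push 10': [4, 4, 4, 10]
  After 'mod': [4, 4, 4]
  After 'mod': [4, 0]
  After 'push 9': [4, 0, 9]
  After 'push 20': [4, 0, 9, 20]
  After 'pick 1': [4, 0, 9, 20, 9]
  After 'rot': [4, 0, 20, 9, 9]
Program A final stack: [4, 0, 20, 9, 9]

Program B trace:
  After 'push 4': [4]
  After 'dup': [4, 4]
  After 'over': [4, 4, 4]
  After 'push 10': [4, 4, 4, 10]
  After 'mod': [4, 4, 4]
  After 'mod': [4, 0]
  After 'push 9': [4, 0, 9]
  After 'dup': [4, 0, 9, 9]
  After 'drop': [4, 0, 9]
  After 'push 20': [4, 0, 9, 20]
  After 'pick 1': [4, 0, 9, 20, 9]
  After 'rot': [4, 0, 20, 9, 9]
Program B final stack: [4, 0, 20, 9, 9]
Same: yes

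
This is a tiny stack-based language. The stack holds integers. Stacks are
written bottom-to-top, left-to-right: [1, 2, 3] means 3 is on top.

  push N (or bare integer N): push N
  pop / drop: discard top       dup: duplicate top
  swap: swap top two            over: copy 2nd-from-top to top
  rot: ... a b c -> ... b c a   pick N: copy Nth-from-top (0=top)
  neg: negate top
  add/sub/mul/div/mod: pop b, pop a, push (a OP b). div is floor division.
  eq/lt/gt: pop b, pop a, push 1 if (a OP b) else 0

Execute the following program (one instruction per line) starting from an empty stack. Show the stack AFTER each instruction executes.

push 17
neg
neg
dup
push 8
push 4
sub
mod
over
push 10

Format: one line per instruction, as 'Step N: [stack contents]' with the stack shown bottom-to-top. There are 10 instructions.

Step 1: [17]
Step 2: [-17]
Step 3: [17]
Step 4: [17, 17]
Step 5: [17, 17, 8]
Step 6: [17, 17, 8, 4]
Step 7: [17, 17, 4]
Step 8: [17, 1]
Step 9: [17, 1, 17]
Step 10: [17, 1, 17, 10]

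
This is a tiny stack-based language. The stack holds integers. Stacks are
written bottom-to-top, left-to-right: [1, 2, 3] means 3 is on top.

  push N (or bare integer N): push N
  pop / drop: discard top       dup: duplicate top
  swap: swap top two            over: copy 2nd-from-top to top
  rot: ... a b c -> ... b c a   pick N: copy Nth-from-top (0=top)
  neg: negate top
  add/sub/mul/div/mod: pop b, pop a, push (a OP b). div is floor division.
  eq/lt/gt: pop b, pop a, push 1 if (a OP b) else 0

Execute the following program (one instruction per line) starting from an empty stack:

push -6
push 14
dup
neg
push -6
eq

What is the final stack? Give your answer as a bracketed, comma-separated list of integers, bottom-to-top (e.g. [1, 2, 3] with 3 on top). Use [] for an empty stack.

Answer: [-6, 14, 0]

Derivation:
After 'push -6': [-6]
After 'push 14': [-6, 14]
After 'dup': [-6, 14, 14]
After 'neg': [-6, 14, -14]
After 'push -6': [-6, 14, -14, -6]
After 'eq': [-6, 14, 0]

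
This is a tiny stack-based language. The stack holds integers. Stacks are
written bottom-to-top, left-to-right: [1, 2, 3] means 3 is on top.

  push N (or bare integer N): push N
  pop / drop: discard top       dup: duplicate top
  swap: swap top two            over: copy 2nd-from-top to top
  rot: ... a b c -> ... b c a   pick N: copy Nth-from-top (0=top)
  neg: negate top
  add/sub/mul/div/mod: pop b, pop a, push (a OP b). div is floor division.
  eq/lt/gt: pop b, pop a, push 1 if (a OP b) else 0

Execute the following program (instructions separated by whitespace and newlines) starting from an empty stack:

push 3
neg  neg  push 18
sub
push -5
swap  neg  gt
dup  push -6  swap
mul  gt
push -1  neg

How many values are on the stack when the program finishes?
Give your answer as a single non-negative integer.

Answer: 2

Derivation:
After 'push 3': stack = [3] (depth 1)
After 'neg': stack = [-3] (depth 1)
After 'neg': stack = [3] (depth 1)
After 'push 18': stack = [3, 18] (depth 2)
After 'sub': stack = [-15] (depth 1)
After 'push -5': stack = [-15, -5] (depth 2)
After 'swap': stack = [-5, -15] (depth 2)
After 'neg': stack = [-5, 15] (depth 2)
After 'gt': stack = [0] (depth 1)
After 'dup': stack = [0, 0] (depth 2)
After 'push -6': stack = [0, 0, -6] (depth 3)
After 'swap': stack = [0, -6, 0] (depth 3)
After 'mul': stack = [0, 0] (depth 2)
After 'gt': stack = [0] (depth 1)
After 'push -1': stack = [0, -1] (depth 2)
After 'neg': stack = [0, 1] (depth 2)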